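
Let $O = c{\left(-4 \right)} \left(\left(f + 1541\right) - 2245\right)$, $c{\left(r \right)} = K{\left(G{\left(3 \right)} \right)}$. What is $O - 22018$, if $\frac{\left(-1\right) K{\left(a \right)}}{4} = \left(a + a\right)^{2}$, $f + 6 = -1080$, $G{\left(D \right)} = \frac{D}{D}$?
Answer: $6622$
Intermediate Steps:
$G{\left(D \right)} = 1$
$f = -1086$ ($f = -6 - 1080 = -1086$)
$K{\left(a \right)} = - 16 a^{2}$ ($K{\left(a \right)} = - 4 \left(a + a\right)^{2} = - 4 \left(2 a\right)^{2} = - 4 \cdot 4 a^{2} = - 16 a^{2}$)
$c{\left(r \right)} = -16$ ($c{\left(r \right)} = - 16 \cdot 1^{2} = \left(-16\right) 1 = -16$)
$O = 28640$ ($O = - 16 \left(\left(-1086 + 1541\right) - 2245\right) = - 16 \left(455 - 2245\right) = \left(-16\right) \left(-1790\right) = 28640$)
$O - 22018 = 28640 - 22018 = 6622$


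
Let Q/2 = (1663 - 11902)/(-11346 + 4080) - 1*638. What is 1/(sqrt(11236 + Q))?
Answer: sqrt(14610682303)/12064973 ≈ 0.010019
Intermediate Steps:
Q = -1541823/1211 (Q = 2*((1663 - 11902)/(-11346 + 4080) - 1*638) = 2*(-10239/(-7266) - 638) = 2*(-10239*(-1/7266) - 638) = 2*(3413/2422 - 638) = 2*(-1541823/2422) = -1541823/1211 ≈ -1273.2)
1/(sqrt(11236 + Q)) = 1/(sqrt(11236 - 1541823/1211)) = 1/(sqrt(12064973/1211)) = 1/(sqrt(14610682303)/1211) = sqrt(14610682303)/12064973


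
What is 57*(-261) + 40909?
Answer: 26032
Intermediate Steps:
57*(-261) + 40909 = -14877 + 40909 = 26032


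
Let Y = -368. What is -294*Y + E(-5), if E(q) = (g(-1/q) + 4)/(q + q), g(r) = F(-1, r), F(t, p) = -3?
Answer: 1081919/10 ≈ 1.0819e+5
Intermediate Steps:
g(r) = -3
E(q) = 1/(2*q) (E(q) = (-3 + 4)/(q + q) = 1/(2*q))
-294*Y + E(-5) = -294*(-368) + (1/2)/(-5) = 108192 + (1/2)*(-1/5) = 108192 - 1/10 = 1081919/10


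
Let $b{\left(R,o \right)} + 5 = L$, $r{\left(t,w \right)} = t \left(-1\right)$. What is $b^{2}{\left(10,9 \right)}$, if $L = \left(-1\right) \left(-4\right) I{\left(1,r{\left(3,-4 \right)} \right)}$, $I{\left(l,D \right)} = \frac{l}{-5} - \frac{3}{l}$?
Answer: $\frac{7921}{25} \approx 316.84$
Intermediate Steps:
$r{\left(t,w \right)} = - t$
$I{\left(l,D \right)} = - \frac{3}{l} - \frac{l}{5}$ ($I{\left(l,D \right)} = l \left(- \frac{1}{5}\right) - \frac{3}{l} = - \frac{l}{5} - \frac{3}{l} = - \frac{3}{l} - \frac{l}{5}$)
$L = - \frac{64}{5}$ ($L = \left(-1\right) \left(-4\right) \left(- \frac{3}{1} - \frac{1}{5}\right) = 4 \left(\left(-3\right) 1 - \frac{1}{5}\right) = 4 \left(-3 - \frac{1}{5}\right) = 4 \left(- \frac{16}{5}\right) = - \frac{64}{5} \approx -12.8$)
$b{\left(R,o \right)} = - \frac{89}{5}$ ($b{\left(R,o \right)} = -5 - \frac{64}{5} = - \frac{89}{5}$)
$b^{2}{\left(10,9 \right)} = \left(- \frac{89}{5}\right)^{2} = \frac{7921}{25}$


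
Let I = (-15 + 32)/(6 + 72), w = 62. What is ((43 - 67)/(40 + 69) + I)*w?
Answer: -589/4251 ≈ -0.13856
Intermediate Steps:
I = 17/78 ≈ 0.21795
((43 - 67)/(40 + 69) + I)*w = ((43 - 67)/(40 + 69) + 17/78)*62 = (-24/109 + 17/78)*62 = -19/8502*62 = -589/4251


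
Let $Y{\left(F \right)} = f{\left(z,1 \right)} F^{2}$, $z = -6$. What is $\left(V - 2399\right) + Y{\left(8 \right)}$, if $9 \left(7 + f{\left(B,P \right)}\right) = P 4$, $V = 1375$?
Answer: $- \frac{12992}{9} \approx -1443.6$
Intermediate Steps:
$f{\left(B,P \right)} = -7 + \frac{4 P}{9}$ ($f{\left(B,P \right)} = -7 + \frac{P 4}{9} = -7 + \frac{4 P}{9}$)
$Y{\left(F \right)} = - \frac{59 F^{2}}{9}$ ($Y{\left(F \right)} = \left(-7 + \frac{4}{9} \cdot 1\right) F^{2} = \left(-7 + \frac{4}{9}\right) F^{2} = - \frac{59 F^{2}}{9}$)
$\left(V - 2399\right) + Y{\left(8 \right)} = \left(1375 - 2399\right) - \frac{59 \cdot 8^{2}}{9} = -1024 - \frac{3776}{9} = - \frac{12992}{9}$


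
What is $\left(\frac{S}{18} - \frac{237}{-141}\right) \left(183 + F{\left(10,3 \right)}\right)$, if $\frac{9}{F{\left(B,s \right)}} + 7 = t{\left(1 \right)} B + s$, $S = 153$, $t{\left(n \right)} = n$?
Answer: $\frac{353133}{188} \approx 1878.4$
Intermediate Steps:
$F{\left(B,s \right)} = \frac{9}{-7 + B + s}$ ($F{\left(B,s \right)} = \frac{9}{-7 + \left(1 B + s\right)} = \frac{9}{-7 + \left(B + s\right)} = \frac{9}{-7 + B + s}$)
$\left(\frac{S}{18} - \frac{237}{-141}\right) \left(183 + F{\left(10,3 \right)}\right) = \left(\frac{153}{18} - \frac{237}{-141}\right) \left(183 + \frac{9}{-7 + 10 + 3}\right) = \left(153 \cdot \frac{1}{18} - - \frac{79}{47}\right) \left(183 + \frac{9}{6}\right) = \left(\frac{17}{2} + \frac{79}{47}\right) \left(183 + 9 \cdot \frac{1}{6}\right) = \frac{957 \left(183 + \frac{3}{2}\right)}{94} = \frac{957}{94} \cdot \frac{369}{2} = \frac{353133}{188}$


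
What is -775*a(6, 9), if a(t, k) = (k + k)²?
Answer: -251100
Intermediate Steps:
a(t, k) = 4*k² (a(t, k) = (2*k)² = 4*k²)
-775*a(6, 9) = -3100*9² = -3100*81 = -775*324 = -251100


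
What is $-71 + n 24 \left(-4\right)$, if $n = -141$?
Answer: $13465$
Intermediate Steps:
$-71 + n 24 \left(-4\right) = -71 - 141 \cdot 24 \left(-4\right) = -71 - -13536 = -71 + 13536 = 13465$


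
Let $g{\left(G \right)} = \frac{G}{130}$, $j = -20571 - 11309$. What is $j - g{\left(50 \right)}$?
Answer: $- \frac{414445}{13} \approx -31880.0$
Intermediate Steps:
$j = -31880$
$g{\left(G \right)} = \frac{G}{130}$ ($g{\left(G \right)} = G \frac{1}{130} = \frac{G}{130}$)
$j - g{\left(50 \right)} = -31880 - \frac{1}{130} \cdot 50 = -31880 - \frac{5}{13} = - \frac{414445}{13}$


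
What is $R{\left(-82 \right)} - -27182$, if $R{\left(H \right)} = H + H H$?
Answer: $33824$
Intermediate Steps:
$R{\left(H \right)} = H + H^{2}$
$R{\left(-82 \right)} - -27182 = - 82 \left(1 - 82\right) - -27182 = \left(-82\right) \left(-81\right) + 27182 = 6642 + 27182 = 33824$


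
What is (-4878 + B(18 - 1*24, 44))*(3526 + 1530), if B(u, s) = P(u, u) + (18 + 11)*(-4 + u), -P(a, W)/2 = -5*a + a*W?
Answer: -26796800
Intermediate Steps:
P(a, W) = 10*a - 2*W*a (P(a, W) = -2*(-5*a + a*W) = -2*(-5*a + W*a) = 10*a - 2*W*a)
B(u, s) = -116 + 29*u + 2*u*(5 - u) (B(u, s) = 2*u*(5 - u) + (18 + 11)*(-4 + u) = 2*u*(5 - u) + 29*(-4 + u) = 2*u*(5 - u) + (-116 + 29*u) = -116 + 29*u + 2*u*(5 - u))
(-4878 + B(18 - 1*24, 44))*(3526 + 1530) = (-4878 + (-116 - 2*(18 - 1*24)**2 + 39*(18 - 1*24)))*(3526 + 1530) = (-4878 + (-116 - 2*(18 - 24)**2 + 39*(18 - 24)))*5056 = (-4878 + (-116 - 2*(-6)**2 + 39*(-6)))*5056 = (-4878 + (-116 - 2*36 - 234))*5056 = (-4878 + (-116 - 72 - 234))*5056 = (-4878 - 422)*5056 = -5300*5056 = -26796800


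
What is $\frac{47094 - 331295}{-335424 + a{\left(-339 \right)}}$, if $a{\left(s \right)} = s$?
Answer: $\frac{284201}{335763} \approx 0.84643$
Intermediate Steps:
$\frac{47094 - 331295}{-335424 + a{\left(-339 \right)}} = \frac{47094 - 331295}{-335424 - 339} = - \frac{284201}{-335763} = \left(-284201\right) \left(- \frac{1}{335763}\right) = \frac{284201}{335763}$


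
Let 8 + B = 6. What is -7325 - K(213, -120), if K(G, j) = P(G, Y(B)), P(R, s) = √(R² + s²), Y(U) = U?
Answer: -7325 - 17*√157 ≈ -7538.0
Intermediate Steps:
B = -2 (B = -8 + 6 = -2)
K(G, j) = √(4 + G²) (K(G, j) = √(G² + (-2)²) = √(G² + 4) = √(4 + G²))
-7325 - K(213, -120) = -7325 - √(4 + 213²) = -7325 - √(4 + 45369) = -7325 - √45373 = -7325 - 17*√157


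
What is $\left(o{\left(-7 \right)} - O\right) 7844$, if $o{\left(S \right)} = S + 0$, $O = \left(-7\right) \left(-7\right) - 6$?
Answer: $-392200$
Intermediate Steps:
$O = 43$ ($O = 49 - 6 = 43$)
$o{\left(S \right)} = S$
$\left(o{\left(-7 \right)} - O\right) 7844 = \left(-7 - 43\right) 7844 = \left(-50\right) 7844 = -392200$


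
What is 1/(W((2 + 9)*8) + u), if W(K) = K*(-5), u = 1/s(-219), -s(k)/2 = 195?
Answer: -390/171601 ≈ -0.0022727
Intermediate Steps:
s(k) = -390 (s(k) = -2*195 = -390)
u = -1/390 (u = 1/(-390) = -1/390 ≈ -0.0025641)
W(K) = -5*K
1/(W((2 + 9)*8) + u) = 1/(-5*(2 + 9)*8 - 1/390) = 1/(-55*8 - 1/390) = 1/(-5*88 - 1/390) = 1/(-440 - 1/390) = 1/(-171601/390) = -390/171601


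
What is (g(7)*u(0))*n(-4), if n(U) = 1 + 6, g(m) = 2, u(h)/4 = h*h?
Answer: 0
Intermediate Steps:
u(h) = 4*h² (u(h) = 4*(h*h) = 4*h²)
n(U) = 7
(g(7)*u(0))*n(-4) = (2*(4*0²))*7 = (2*(4*0))*7 = (2*0)*7 = 0*7 = 0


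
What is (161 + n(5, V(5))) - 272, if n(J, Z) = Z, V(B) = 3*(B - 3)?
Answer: -105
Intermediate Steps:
V(B) = -9 + 3*B (V(B) = 3*(-3 + B) = -9 + 3*B)
(161 + n(5, V(5))) - 272 = (161 + (-9 + 3*5)) - 272 = (161 + (-9 + 15)) - 272 = (161 + 6) - 272 = 167 - 272 = -105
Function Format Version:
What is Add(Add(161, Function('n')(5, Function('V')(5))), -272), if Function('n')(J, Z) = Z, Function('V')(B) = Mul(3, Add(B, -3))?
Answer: -105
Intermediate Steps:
Function('V')(B) = Add(-9, Mul(3, B)) (Function('V')(B) = Mul(3, Add(-3, B)) = Add(-9, Mul(3, B)))
Add(Add(161, Function('n')(5, Function('V')(5))), -272) = Add(Add(161, Add(-9, Mul(3, 5))), -272) = Add(Add(161, Add(-9, 15)), -272) = Add(Add(161, 6), -272) = Add(167, -272) = -105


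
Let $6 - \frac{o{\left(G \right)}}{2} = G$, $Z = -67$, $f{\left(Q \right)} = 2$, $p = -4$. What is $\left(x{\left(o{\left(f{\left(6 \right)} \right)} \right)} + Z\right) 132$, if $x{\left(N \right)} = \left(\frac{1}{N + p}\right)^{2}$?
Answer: $- \frac{35343}{4} \approx -8835.8$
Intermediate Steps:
$o{\left(G \right)} = 12 - 2 G$
$x{\left(N \right)} = \frac{1}{\left(-4 + N\right)^{2}}$ ($x{\left(N \right)} = \left(\frac{1}{N - 4}\right)^{2} = \left(\frac{1}{-4 + N}\right)^{2} = \frac{1}{\left(-4 + N\right)^{2}}$)
$\left(x{\left(o{\left(f{\left(6 \right)} \right)} \right)} + Z\right) 132 = \left(\frac{1}{\left(-4 + \left(12 - 4\right)\right)^{2}} - 67\right) 132 = \left(\frac{1}{\left(-4 + 8\right)^{2}} - 67\right) 132 = \left(\frac{1}{16} - 67\right) 132 = \left(- \frac{1071}{16}\right) 132 = - \frac{35343}{4}$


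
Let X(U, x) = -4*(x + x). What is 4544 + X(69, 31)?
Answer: 4296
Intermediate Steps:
X(U, x) = -8*x
4544 + X(69, 31) = 4544 - 8*31 = 4544 - 248 = 4296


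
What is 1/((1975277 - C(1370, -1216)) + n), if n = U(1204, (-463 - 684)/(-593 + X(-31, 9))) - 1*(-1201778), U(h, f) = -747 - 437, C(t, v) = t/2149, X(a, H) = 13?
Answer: 2149/6824945409 ≈ 3.1487e-7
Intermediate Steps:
C(t, v) = t/2149 (C(t, v) = t*(1/2149) = t/2149)
U(h, f) = -1184
n = 1200594 (n = -1184 - 1*(-1201778) = -1184 + 1201778 = 1200594)
1/((1975277 - C(1370, -1216)) + n) = 1/((1975277 - 1370/2149) + 1200594) = 1/(4244868903/2149 + 1200594) = 1/(6824945409/2149) = 2149/6824945409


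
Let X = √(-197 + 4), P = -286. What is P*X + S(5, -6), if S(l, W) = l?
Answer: 5 - 286*I*√193 ≈ 5.0 - 3973.2*I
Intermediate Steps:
X = I*√193 (X = √(-193) = I*√193 ≈ 13.892*I)
P*X + S(5, -6) = -286*I*√193 + 5 = 5 - 286*I*√193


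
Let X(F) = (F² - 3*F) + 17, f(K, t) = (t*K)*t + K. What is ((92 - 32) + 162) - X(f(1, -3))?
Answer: 135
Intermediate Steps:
f(K, t) = K + K*t² (f(K, t) = (K*t)*t + K = K*t² + K = K + K*t²)
X(F) = 17 + F² - 3*F
((92 - 32) + 162) - X(f(1, -3)) = ((92 - 32) + 162) - (17 + (1*(1 + (-3)²))² - 3*(1 + (-3)²)) = (60 + 162) - (17 + (1*(1 + 9))² - 3*(1 + 9)) = 222 - (17 + (1*10)² - 3*10) = 222 - (17 + 10² - 3*10) = 222 - (17 + 100 - 30) = 222 - 1*87 = 222 - 87 = 135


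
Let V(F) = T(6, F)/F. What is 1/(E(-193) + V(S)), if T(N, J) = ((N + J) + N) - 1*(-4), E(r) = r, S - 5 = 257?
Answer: -131/25144 ≈ -0.0052100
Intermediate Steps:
S = 262 (S = 5 + 257 = 262)
T(N, J) = 4 + J + 2*N (T(N, J) = ((J + N) + N) + 4 = (J + 2*N) + 4 = 4 + J + 2*N)
V(F) = (16 + F)/F (V(F) = (4 + F + 2*6)/F = (4 + F + 12)/F = (16 + F)/F)
1/(E(-193) + V(S)) = 1/(-193 + (16 + 262)/262) = 1/(-193 + (1/262)*278) = 1/(-193 + 139/131) = 1/(-25144/131) = -131/25144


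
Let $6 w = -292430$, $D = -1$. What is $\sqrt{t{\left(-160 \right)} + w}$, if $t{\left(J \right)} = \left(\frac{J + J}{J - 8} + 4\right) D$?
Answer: $\frac{i \sqrt{21496209}}{21} \approx 220.78 i$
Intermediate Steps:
$w = - \frac{146215}{3}$ ($w = \frac{1}{6} \left(-292430\right) = - \frac{146215}{3} \approx -48738.0$)
$t{\left(J \right)} = -4 - \frac{2 J}{-8 + J}$ ($t{\left(J \right)} = \left(\frac{J + J}{J - 8} + 4\right) \left(-1\right) = \left(\frac{2 J}{-8 + J} + 4\right) \left(-1\right) = \left(4 + \frac{2 J}{-8 + J}\right) \left(-1\right) = -4 - \frac{2 J}{-8 + J}$)
$\sqrt{t{\left(-160 \right)} + w} = \sqrt{\frac{2 \left(16 - -480\right)}{-8 - 160} - \frac{146215}{3}} = \sqrt{\frac{2 \left(16 + 480\right)}{-168} - \frac{146215}{3}} = \sqrt{2 \left(- \frac{1}{168}\right) 496 - \frac{146215}{3}} = \sqrt{- \frac{124}{21} - \frac{146215}{3}} = \sqrt{- \frac{1023629}{21}} = \frac{i \sqrt{21496209}}{21}$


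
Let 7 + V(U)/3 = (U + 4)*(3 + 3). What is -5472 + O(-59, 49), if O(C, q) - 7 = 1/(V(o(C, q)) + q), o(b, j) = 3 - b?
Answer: -6645439/1216 ≈ -5465.0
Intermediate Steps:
V(U) = 51 + 18*U (V(U) = -21 + 3*((U + 4)*(3 + 3)) = -21 + 3*((4 + U)*6) = -21 + 3*(24 + 6*U) = -21 + (72 + 18*U) = 51 + 18*U)
O(C, q) = 7 + 1/(105 + q - 18*C) (O(C, q) = 7 + 1/((51 + 18*(3 - C)) + q) = 7 + 1/((51 + (54 - 18*C)) + q) = 7 + 1/((105 - 18*C) + q) = 7 + 1/(105 + q - 18*C))
-5472 + O(-59, 49) = -5472 + (736 - 126*(-59) + 7*49)/(105 + 49 - 18*(-59)) = -5472 + (736 + 7434 + 343)/(105 + 49 + 1062) = -5472 + 8513/1216 = -6645439/1216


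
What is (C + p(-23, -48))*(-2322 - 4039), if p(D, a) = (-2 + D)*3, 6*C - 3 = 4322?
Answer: -24648875/6 ≈ -4.1081e+6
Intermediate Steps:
C = 4325/6 (C = ½ + (⅙)*4322 = ½ + 2161/3 = 4325/6 ≈ 720.83)
p(D, a) = -6 + 3*D
(C + p(-23, -48))*(-2322 - 4039) = (4325/6 + (-6 + 3*(-23)))*(-2322 - 4039) = (4325/6 + (-6 - 69))*(-6361) = (4325/6 - 75)*(-6361) = (3875/6)*(-6361) = -24648875/6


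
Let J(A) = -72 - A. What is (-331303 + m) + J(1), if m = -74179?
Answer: -405555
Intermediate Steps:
(-331303 + m) + J(1) = (-331303 - 74179) + (-72 - 1*1) = -405482 + (-72 - 1) = -405482 - 73 = -405555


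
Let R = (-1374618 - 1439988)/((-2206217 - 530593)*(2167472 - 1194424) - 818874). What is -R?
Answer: -156367/147947128653 ≈ -1.0569e-6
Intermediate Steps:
R = 156367/147947128653 (R = -2814606/(-2736810*973048 - 818874) = -2814606/(-2663047496880 - 818874) = -2814606/(-2663048315754) = -2814606*(-1/2663048315754) = 156367/147947128653 ≈ 1.0569e-6)
-R = -1*156367/147947128653 = -156367/147947128653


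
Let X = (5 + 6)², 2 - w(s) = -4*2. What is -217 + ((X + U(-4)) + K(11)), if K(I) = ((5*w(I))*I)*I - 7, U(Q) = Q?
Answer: 5943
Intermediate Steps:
w(s) = 10 (w(s) = 2 - (-4)*2 = 2 - 1*(-8) = 2 + 8 = 10)
X = 121 (X = 11² = 121)
K(I) = -7 + 50*I² (K(I) = ((5*10)*I)*I - 7 = (50*I)*I - 7 = 50*I² - 7 = -7 + 50*I²)
-217 + ((X + U(-4)) + K(11)) = -217 + ((121 - 4) + (-7 + 50*11²)) = -217 + (117 + (-7 + 50*121)) = -217 + (117 + (-7 + 6050)) = -217 + (117 + 6043) = -217 + 6160 = 5943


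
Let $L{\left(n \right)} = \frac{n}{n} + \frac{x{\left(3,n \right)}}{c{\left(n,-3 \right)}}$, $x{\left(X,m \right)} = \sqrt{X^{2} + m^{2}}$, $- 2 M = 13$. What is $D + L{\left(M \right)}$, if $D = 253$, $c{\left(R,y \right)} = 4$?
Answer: $254 + \frac{\sqrt{205}}{8} \approx 255.79$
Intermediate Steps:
$M = - \frac{13}{2}$ ($M = \left(- \frac{1}{2}\right) 13 = - \frac{13}{2} \approx -6.5$)
$L{\left(n \right)} = 1 + \frac{\sqrt{9 + n^{2}}}{4}$ ($L{\left(n \right)} = \frac{n}{n} + \frac{\sqrt{3^{2} + n^{2}}}{4} = 1 + \sqrt{9 + n^{2}} \cdot \frac{1}{4} = 1 + \frac{\sqrt{9 + n^{2}}}{4}$)
$D + L{\left(M \right)} = 253 + \left(1 + \frac{\sqrt{9 + \left(- \frac{13}{2}\right)^{2}}}{4}\right) = 253 + \left(1 + \frac{\sqrt{9 + \frac{169}{4}}}{4}\right) = 253 + \left(1 + \frac{\sqrt{\frac{205}{4}}}{4}\right) = 253 + \left(1 + \frac{\frac{1}{2} \sqrt{205}}{4}\right) = 253 + \left(1 + \frac{\sqrt{205}}{8}\right) = 254 + \frac{\sqrt{205}}{8}$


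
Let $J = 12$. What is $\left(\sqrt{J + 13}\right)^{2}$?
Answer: $25$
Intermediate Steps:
$\left(\sqrt{J + 13}\right)^{2} = \left(\sqrt{12 + 13}\right)^{2} = \left(\sqrt{25}\right)^{2} = 5^{2} = 25$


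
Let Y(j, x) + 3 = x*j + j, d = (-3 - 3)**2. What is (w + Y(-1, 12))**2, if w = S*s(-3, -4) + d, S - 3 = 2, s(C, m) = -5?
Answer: 25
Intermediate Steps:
d = 36 (d = (-6)**2 = 36)
S = 5 (S = 3 + 2 = 5)
Y(j, x) = -3 + j + j*x (Y(j, x) = -3 + (x*j + j) = -3 + (j*x + j) = -3 + (j + j*x) = -3 + j + j*x)
w = 11 (w = 5*(-5) + 36 = -25 + 36 = 11)
(w + Y(-1, 12))**2 = (11 + (-3 - 1 - 1*12))**2 = (11 + (-3 - 1 - 12))**2 = (11 - 16)**2 = (-5)**2 = 25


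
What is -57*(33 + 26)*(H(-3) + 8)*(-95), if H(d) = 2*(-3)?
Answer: 638970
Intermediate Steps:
H(d) = -6
-57*(33 + 26)*(H(-3) + 8)*(-95) = -57*(33 + 26)*(-6 + 8)*(-95) = -3363*2*(-95) = -57*118*(-95) = -6726*(-95) = 638970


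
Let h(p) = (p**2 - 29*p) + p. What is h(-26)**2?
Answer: 1971216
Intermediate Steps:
h(p) = p**2 - 28*p
h(-26)**2 = (-26*(-28 - 26))**2 = (-26*(-54))**2 = 1404**2 = 1971216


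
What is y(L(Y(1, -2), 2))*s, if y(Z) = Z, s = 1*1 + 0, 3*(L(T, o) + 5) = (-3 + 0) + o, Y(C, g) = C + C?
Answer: -16/3 ≈ -5.3333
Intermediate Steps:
Y(C, g) = 2*C
L(T, o) = -6 + o/3 (L(T, o) = -5 + ((-3 + 0) + o)/3 = -5 + (-3 + o)/3 = -5 + (-1 + o/3) = -6 + o/3)
s = 1 (s = 1 + 0 = 1)
y(L(Y(1, -2), 2))*s = (-6 + (⅓)*2)*1 = (-6 + ⅔)*1 = -16/3*1 = -16/3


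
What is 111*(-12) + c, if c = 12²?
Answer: -1188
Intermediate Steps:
c = 144
111*(-12) + c = 111*(-12) + 144 = -1332 + 144 = -1188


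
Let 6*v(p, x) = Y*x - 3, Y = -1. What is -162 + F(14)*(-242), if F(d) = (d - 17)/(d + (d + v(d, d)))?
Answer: -20106/151 ≈ -133.15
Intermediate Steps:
v(p, x) = -1/2 - x/6 (v(p, x) = (-x - 3)/6 = (-3 - x)/6 = -1/2 - x/6)
F(d) = (-17 + d)/(-1/2 + 11*d/6) (F(d) = (d - 17)/(d + (d + (-1/2 - d/6))) = (-17 + d)/(d + (-1/2 + 5*d/6)) = (-17 + d)/(-1/2 + 11*d/6))
-162 + F(14)*(-242) = -162 + (6*(-17 + 14)/(-3 + 11*14))*(-242) = -162 + (6*(-3)/(-3 + 154))*(-242) = -162 + (6*(-3)/151)*(-242) = -162 + (6*(1/151)*(-3))*(-242) = -162 - 18/151*(-242) = -162 + 4356/151 = -20106/151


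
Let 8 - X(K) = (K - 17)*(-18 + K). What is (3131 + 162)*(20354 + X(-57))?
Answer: 48775916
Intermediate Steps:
X(K) = 8 - (-18 + K)*(-17 + K) (X(K) = 8 - (K - 17)*(-18 + K) = 8 - (-17 + K)*(-18 + K) = 8 - (-18 + K)*(-17 + K))
(3131 + 162)*(20354 + X(-57)) = (3131 + 162)*(20354 + (-298 - 1*(-57)² + 35*(-57))) = 3293*(20354 + (-298 - 1*3249 - 1995)) = 3293*(20354 + (-298 - 3249 - 1995)) = 3293*(20354 - 5542) = 3293*14812 = 48775916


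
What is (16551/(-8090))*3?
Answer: -49653/8090 ≈ -6.1376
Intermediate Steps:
(16551/(-8090))*3 = (16551*(-1/8090))*3 = -16551/8090*3 = -49653/8090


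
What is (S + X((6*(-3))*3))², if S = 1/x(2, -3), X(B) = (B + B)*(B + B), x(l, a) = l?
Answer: 544242241/4 ≈ 1.3606e+8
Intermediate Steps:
X(B) = 4*B² (X(B) = (2*B)*(2*B) = 4*B²)
S = ½ (S = 1/2 = ½ ≈ 0.50000)
(S + X((6*(-3))*3))² = (½ + 4*((6*(-3))*3)²)² = (½ + 4*(-18*3)²)² = (½ + 4*(-54)²)² = (½ + 4*2916)² = (½ + 11664)² = (23329/2)² = 544242241/4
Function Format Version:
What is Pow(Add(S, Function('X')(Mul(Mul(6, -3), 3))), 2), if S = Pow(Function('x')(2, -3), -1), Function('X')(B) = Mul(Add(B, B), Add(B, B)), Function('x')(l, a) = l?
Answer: Rational(544242241, 4) ≈ 1.3606e+8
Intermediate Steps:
Function('X')(B) = Mul(4, Pow(B, 2)) (Function('X')(B) = Mul(Mul(2, B), Mul(2, B)) = Mul(4, Pow(B, 2)))
S = Rational(1, 2) (S = Pow(2, -1) = Rational(1, 2) ≈ 0.50000)
Pow(Add(S, Function('X')(Mul(Mul(6, -3), 3))), 2) = Pow(Add(Rational(1, 2), Mul(4, Pow(Mul(Mul(6, -3), 3), 2))), 2) = Pow(Add(Rational(1, 2), Mul(4, Pow(Mul(-18, 3), 2))), 2) = Pow(Add(Rational(1, 2), Mul(4, Pow(-54, 2))), 2) = Pow(Add(Rational(1, 2), Mul(4, 2916)), 2) = Pow(Add(Rational(1, 2), 11664), 2) = Pow(Rational(23329, 2), 2) = Rational(544242241, 4)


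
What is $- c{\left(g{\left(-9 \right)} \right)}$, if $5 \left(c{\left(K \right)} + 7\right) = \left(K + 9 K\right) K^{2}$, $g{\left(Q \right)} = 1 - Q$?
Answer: $-1993$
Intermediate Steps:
$c{\left(K \right)} = -7 + 2 K^{3}$ ($c{\left(K \right)} = -7 + \frac{\left(K + 9 K\right) K^{2}}{5} = -7 + \frac{10 K K^{2}}{5} = -7 + \frac{10 K^{3}}{5} = -7 + 2 K^{3}$)
$- c{\left(g{\left(-9 \right)} \right)} = - (-7 + 2 \left(1 - -9\right)^{3}) = - (-7 + 2 \left(1 + 9\right)^{3}) = - (-7 + 2 \cdot 10^{3}) = - (-7 + 2 \cdot 1000) = - (-7 + 2000) = \left(-1\right) 1993 = -1993$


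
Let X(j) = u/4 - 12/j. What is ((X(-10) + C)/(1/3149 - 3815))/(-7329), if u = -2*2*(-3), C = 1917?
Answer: 5041549/73372048155 ≈ 6.8712e-5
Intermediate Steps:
u = 12 (u = -4*(-3) = 12)
X(j) = 3 - 12/j (X(j) = 12/4 - 12/j = 12*(1/4) - 12/j = 3 - 12/j)
((X(-10) + C)/(1/3149 - 3815))/(-7329) = (((3 - 12/(-10)) + 1917)/(1/3149 - 3815))/(-7329) = (((3 - 12*(-1/10)) + 1917)/(1/3149 - 3815))*(-1/7329) = (((3 + 6/5) + 1917)/(-12013434/3149))*(-1/7329) = ((21/5 + 1917)*(-3149/12013434))*(-1/7329) = ((9606/5)*(-3149/12013434))*(-1/7329) = -5041549/10011195*(-1/7329) = 5041549/73372048155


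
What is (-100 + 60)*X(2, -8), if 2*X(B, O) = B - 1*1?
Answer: -20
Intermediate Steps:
X(B, O) = -½ + B/2 (X(B, O) = (B - 1*1)/2 = (B - 1)/2 = (-1 + B)/2 = -½ + B/2)
(-100 + 60)*X(2, -8) = (-100 + 60)*(-½ + (½)*2) = -40*(-½ + 1) = -40*½ = -20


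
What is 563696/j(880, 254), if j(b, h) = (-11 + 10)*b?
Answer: -35231/55 ≈ -640.56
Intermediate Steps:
j(b, h) = -b
563696/j(880, 254) = 563696/((-1*880)) = 563696/(-880) = 563696*(-1/880) = -35231/55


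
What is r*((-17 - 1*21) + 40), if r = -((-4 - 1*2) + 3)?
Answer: 6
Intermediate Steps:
r = 3 (r = -((-4 - 2) + 3) = -(-6 + 3) = -1*(-3) = 3)
r*((-17 - 1*21) + 40) = 3*((-17 - 1*21) + 40) = 3*((-17 - 21) + 40) = 3*(-38 + 40) = 3*2 = 6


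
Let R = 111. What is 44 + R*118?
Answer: 13142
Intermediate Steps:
44 + R*118 = 44 + 111*118 = 44 + 13098 = 13142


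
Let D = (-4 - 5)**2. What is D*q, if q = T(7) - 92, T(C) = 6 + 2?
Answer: -6804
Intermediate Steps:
T(C) = 8
D = 81 (D = (-9)**2 = 81)
q = -84 (q = 8 - 92 = -84)
D*q = 81*(-84) = -6804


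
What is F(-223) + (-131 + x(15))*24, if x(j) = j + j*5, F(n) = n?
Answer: -1207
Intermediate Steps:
x(j) = 6*j (x(j) = j + 5*j = 6*j)
F(-223) + (-131 + x(15))*24 = -223 + (-131 + 6*15)*24 = -223 + (-131 + 90)*24 = -223 - 41*24 = -223 - 984 = -1207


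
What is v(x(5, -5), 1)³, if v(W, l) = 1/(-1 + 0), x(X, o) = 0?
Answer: -1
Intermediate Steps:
v(W, l) = -1 (v(W, l) = 1/(-1) = -1)
v(x(5, -5), 1)³ = (-1)³ = -1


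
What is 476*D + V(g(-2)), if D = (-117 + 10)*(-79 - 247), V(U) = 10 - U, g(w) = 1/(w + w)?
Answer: 66415369/4 ≈ 1.6604e+7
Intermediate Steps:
g(w) = 1/(2*w)
D = 34882 (D = -107*(-326) = 34882)
476*D + V(g(-2)) = 476*34882 + (10 - 1/(2*(-2))) = 16603832 + (10 - (-1)/(2*2)) = 16603832 + (10 - 1*(-¼)) = 16603832 + (10 + ¼) = 16603832 + 41/4 = 66415369/4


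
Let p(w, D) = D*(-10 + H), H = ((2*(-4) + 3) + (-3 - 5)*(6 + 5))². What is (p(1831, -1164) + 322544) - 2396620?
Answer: -12129872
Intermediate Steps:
H = 8649 (H = ((-8 + 3) - 8*11)² = (-5 - 88)² = (-93)² = 8649)
p(w, D) = 8639*D (p(w, D) = D*(-10 + 8649) = D*8639 = 8639*D)
(p(1831, -1164) + 322544) - 2396620 = (8639*(-1164) + 322544) - 2396620 = (-10055796 + 322544) - 2396620 = -9733252 - 2396620 = -12129872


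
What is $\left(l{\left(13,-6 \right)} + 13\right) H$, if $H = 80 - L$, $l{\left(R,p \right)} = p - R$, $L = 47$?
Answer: $-198$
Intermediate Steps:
$H = 33$ ($H = 80 - 47 = 33$)
$\left(l{\left(13,-6 \right)} + 13\right) H = \left(\left(-6 - 13\right) + 13\right) 33 = \left(-19 + 13\right) 33 = \left(-6\right) 33 = -198$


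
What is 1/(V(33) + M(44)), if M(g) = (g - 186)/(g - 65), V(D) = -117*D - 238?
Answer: -21/85937 ≈ -0.00024437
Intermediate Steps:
V(D) = -238 - 117*D
M(g) = (-186 + g)/(-65 + g)
1/(V(33) + M(44)) = 1/((-238 - 117*33) + (-186 + 44)/(-65 + 44)) = 1/((-238 - 3861) - 142/(-21)) = 1/(-4099 - 1/21*(-142)) = 1/(-4099 + 142/21) = 1/(-85937/21) = -21/85937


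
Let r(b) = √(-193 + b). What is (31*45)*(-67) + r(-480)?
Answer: -93465 + I*√673 ≈ -93465.0 + 25.942*I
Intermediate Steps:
(31*45)*(-67) + r(-480) = (31*45)*(-67) + √(-193 - 480) = 1395*(-67) + √(-673) = -93465 + I*√673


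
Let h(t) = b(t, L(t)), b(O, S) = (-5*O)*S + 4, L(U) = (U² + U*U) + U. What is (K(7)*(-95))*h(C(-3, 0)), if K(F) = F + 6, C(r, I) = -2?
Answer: -79040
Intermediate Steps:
L(U) = U + 2*U² (L(U) = (U² + U²) + U = 2*U² + U = U + 2*U²)
b(O, S) = 4 - 5*O*S (b(O, S) = -5*O*S + 4 = 4 - 5*O*S)
K(F) = 6 + F
h(t) = 4 - 5*t²*(1 + 2*t) (h(t) = 4 - 5*t*t*(1 + 2*t) = 4 - 5*t²*(1 + 2*t))
(K(7)*(-95))*h(C(-3, 0)) = ((6 + 7)*(-95))*(4 - 10*(-2)³ - 5*(-2)²) = (13*(-95))*(4 - 10*(-8) - 5*4) = -1235*(4 + 80 - 20) = -1235*64 = -79040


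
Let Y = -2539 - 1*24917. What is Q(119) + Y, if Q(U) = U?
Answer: -27337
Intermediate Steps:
Y = -27456 (Y = -2539 - 24917 = -27456)
Q(119) + Y = 119 - 27456 = -27337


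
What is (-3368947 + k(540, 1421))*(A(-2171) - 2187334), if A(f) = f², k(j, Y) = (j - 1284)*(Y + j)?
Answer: -12194904708417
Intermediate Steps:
k(j, Y) = (-1284 + j)*(Y + j)
(-3368947 + k(540, 1421))*(A(-2171) - 2187334) = (-3368947 + (540² - 1284*1421 - 1284*540 + 1421*540))*((-2171)² - 2187334) = (-3368947 + (291600 - 1824564 - 693360 + 767340))*(4713241 - 2187334) = (-3368947 - 1458984)*2525907 = -4827931*2525907 = -12194904708417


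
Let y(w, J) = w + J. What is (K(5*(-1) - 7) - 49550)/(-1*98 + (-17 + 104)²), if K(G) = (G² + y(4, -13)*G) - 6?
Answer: -49304/7471 ≈ -6.5994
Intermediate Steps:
y(w, J) = J + w
K(G) = -6 + G² - 9*G (K(G) = (G² + (-13 + 4)*G) - 6 = (G² - 9*G) - 6 = -6 + G² - 9*G)
(K(5*(-1) - 7) - 49550)/(-1*98 + (-17 + 104)²) = ((-6 + (5*(-1) - 7)² - 9*(5*(-1) - 7)) - 49550)/(-1*98 + (-17 + 104)²) = ((-6 + (-5 - 7)² - 9*(-5 - 7)) - 49550)/(-98 + 87²) = ((-6 + (-12)² - 9*(-12)) - 49550)/(-98 + 7569) = ((-6 + 144 + 108) - 49550)/7471 = (246 - 49550)*(1/7471) = -49304*1/7471 = -49304/7471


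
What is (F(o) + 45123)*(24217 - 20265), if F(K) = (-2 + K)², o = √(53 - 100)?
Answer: 178156160 - 15808*I*√47 ≈ 1.7816e+8 - 1.0837e+5*I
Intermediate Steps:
o = I*√47 (o = √(-47) = I*√47 ≈ 6.8557*I)
(F(o) + 45123)*(24217 - 20265) = ((-2 + I*√47)² + 45123)*(24217 - 20265) = (45123 + (-2 + I*√47)²)*3952 = 178326096 + 3952*(-2 + I*√47)²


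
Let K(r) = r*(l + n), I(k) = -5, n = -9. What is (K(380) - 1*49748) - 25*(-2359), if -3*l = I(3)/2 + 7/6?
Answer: 53783/9 ≈ 5975.9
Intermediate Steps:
l = 4/9 (l = -(-5/2 + 7/6)/3 = -1/3*(-4/3) = 4/9 ≈ 0.44444)
K(r) = -77*r/9 (K(r) = r*(4/9 - 9) = r*(-77/9) = -77*r/9)
(K(380) - 1*49748) - 25*(-2359) = (-77/9*380 - 1*49748) - 25*(-2359) = (-29260/9 - 49748) + 58975 = -476992/9 + 58975 = 53783/9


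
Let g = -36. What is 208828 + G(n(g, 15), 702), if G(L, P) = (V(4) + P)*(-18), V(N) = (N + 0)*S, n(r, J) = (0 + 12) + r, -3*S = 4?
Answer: 196288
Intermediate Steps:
S = -4/3 (S = -⅓*4 = -4/3 ≈ -1.3333)
n(r, J) = 12 + r
V(N) = -4*N/3 (V(N) = (N + 0)*(-4/3) = N*(-4/3) = -4*N/3)
G(L, P) = 96 - 18*P (G(L, P) = (-4/3*4 + P)*(-18) = (-16/3 + P)*(-18) = 96 - 18*P)
208828 + G(n(g, 15), 702) = 208828 + (96 - 18*702) = 208828 + (96 - 12636) = 208828 - 12540 = 196288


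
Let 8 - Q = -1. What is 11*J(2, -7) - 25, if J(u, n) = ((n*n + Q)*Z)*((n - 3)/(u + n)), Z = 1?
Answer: 1251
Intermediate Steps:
Q = 9 (Q = 8 - 1*(-1) = 8 + 1 = 9)
J(u, n) = (-3 + n)*(9 + n²)/(n + u) (J(u, n) = ((n*n + 9)*1)*((n - 3)/(u + n)) = ((n² + 9)*1)*((-3 + n)/(n + u)) = ((9 + n²)*1)*((-3 + n)/(n + u)) = (9 + n²)*((-3 + n)/(n + u)) = (-3 + n)*(9 + n²)/(n + u))
11*J(2, -7) - 25 = 11*((-27 + (-7)³ - 3*(-7)² + 9*(-7))/(-7 + 2)) - 25 = 11*((-27 - 343 - 3*49 - 63)/(-5)) - 25 = 11*(-(-27 - 343 - 147 - 63)/5) - 25 = 11*(-⅕*(-580)) - 25 = 11*116 - 25 = 1276 - 25 = 1251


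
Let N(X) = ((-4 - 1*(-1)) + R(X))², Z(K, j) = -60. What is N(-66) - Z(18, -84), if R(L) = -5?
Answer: 124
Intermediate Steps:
N(X) = 64 (N(X) = ((-4 - 1*(-1)) - 5)² = ((-4 + 1) - 5)² = (-3 - 5)² = (-8)² = 64)
N(-66) - Z(18, -84) = 64 - 1*(-60) = 64 + 60 = 124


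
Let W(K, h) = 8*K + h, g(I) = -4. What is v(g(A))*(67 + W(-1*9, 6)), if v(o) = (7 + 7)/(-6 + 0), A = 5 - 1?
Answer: -7/3 ≈ -2.3333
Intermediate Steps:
A = 4
W(K, h) = h + 8*K
v(o) = -7/3 (v(o) = 14/(-6) = 14*(-⅙) = -7/3)
v(g(A))*(67 + W(-1*9, 6)) = -7*(67 + (6 + 8*(-1*9)))/3 = -7*(67 + (6 + 8*(-9)))/3 = -7*(67 + (6 - 72))/3 = -7*(67 - 66)/3 = -7/3*1 = -7/3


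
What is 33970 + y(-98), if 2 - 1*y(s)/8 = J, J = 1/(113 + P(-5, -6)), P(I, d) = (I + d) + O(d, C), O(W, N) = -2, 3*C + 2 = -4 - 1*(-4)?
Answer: 849648/25 ≈ 33986.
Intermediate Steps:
C = -2/3 (C = -2/3 + (-4 - 1*(-4))/3 = -2/3 + (-4 + 4)/3 = -2/3 + (1/3)*0 = -2/3 + 0 = -2/3 ≈ -0.66667)
P(I, d) = -2 + I + d (P(I, d) = (I + d) - 2 = -2 + I + d)
J = 1/100 (J = 1/(113 + (-2 - 5 - 6)) = 1/(113 - 13) = 1/100 ≈ 0.010000)
y(s) = 398/25 (y(s) = 16 - 8*1/100 = 16 - 2/25 = 398/25)
33970 + y(-98) = 33970 + 398/25 = 849648/25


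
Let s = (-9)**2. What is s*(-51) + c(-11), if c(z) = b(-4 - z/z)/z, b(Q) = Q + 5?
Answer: -4131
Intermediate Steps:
s = 81
b(Q) = 5 + Q
c(z) = 0 (c(z) = (5 + (-4 - z/z))/z = (5 + (-4 - 1*1))/z = (5 + (-4 - 1))/z = (5 - 5)/z = 0/z = 0)
s*(-51) + c(-11) = 81*(-51) + 0 = -4131 + 0 = -4131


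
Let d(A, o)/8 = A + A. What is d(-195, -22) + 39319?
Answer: 36199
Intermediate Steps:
d(A, o) = 16*A (d(A, o) = 8*(A + A) = 8*(2*A) = 16*A)
d(-195, -22) + 39319 = 16*(-195) + 39319 = -3120 + 39319 = 36199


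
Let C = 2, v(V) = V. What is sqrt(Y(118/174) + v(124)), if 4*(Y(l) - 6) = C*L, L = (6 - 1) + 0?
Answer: sqrt(530)/2 ≈ 11.511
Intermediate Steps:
L = 5 (L = 5 + 0 = 5)
Y(l) = 17/2 (Y(l) = 6 + (2*5)/4 = 6 + (1/4)*10 = 6 + 5/2 = 17/2)
sqrt(Y(118/174) + v(124)) = sqrt(17/2 + 124) = sqrt(265/2) = sqrt(530)/2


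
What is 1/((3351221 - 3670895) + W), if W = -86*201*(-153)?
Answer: 1/2325084 ≈ 4.3009e-7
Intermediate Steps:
W = 2644758 (W = -17286*(-153) = 2644758)
1/((3351221 - 3670895) + W) = 1/((3351221 - 3670895) + 2644758) = 1/(-319674 + 2644758) = 1/2325084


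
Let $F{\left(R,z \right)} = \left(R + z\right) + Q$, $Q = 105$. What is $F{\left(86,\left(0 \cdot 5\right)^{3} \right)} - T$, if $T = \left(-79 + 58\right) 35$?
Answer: $926$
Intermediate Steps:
$F{\left(R,z \right)} = 105 + R + z$ ($F{\left(R,z \right)} = \left(R + z\right) + 105 = 105 + R + z$)
$T = -735$ ($T = \left(-21\right) 35 = -735$)
$F{\left(86,\left(0 \cdot 5\right)^{3} \right)} - T = \left(105 + 86 + \left(0 \cdot 5\right)^{3}\right) - -735 = \left(105 + 86 + 0^{3}\right) + 735 = \left(105 + 86 + 0\right) + 735 = 191 + 735 = 926$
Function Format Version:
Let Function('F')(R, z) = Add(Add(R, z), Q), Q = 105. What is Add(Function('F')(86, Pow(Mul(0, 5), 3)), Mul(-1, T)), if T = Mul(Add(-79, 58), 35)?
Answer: 926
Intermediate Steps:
Function('F')(R, z) = Add(105, R, z) (Function('F')(R, z) = Add(Add(R, z), 105) = Add(105, R, z))
T = -735 (T = Mul(-21, 35) = -735)
Add(Function('F')(86, Pow(Mul(0, 5), 3)), Mul(-1, T)) = Add(Add(105, 86, Pow(Mul(0, 5), 3)), Mul(-1, -735)) = Add(Add(105, 86, Pow(0, 3)), 735) = Add(Add(105, 86, 0), 735) = Add(191, 735) = 926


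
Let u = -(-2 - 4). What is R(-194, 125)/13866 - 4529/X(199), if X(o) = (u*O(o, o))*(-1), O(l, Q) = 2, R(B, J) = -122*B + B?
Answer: 3504489/9244 ≈ 379.11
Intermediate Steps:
R(B, J) = -121*B
u = 6 (u = -1*(-6) = 6)
X(o) = -12 (X(o) = (6*2)*(-1) = 12*(-1) = -12)
R(-194, 125)/13866 - 4529/X(199) = -121*(-194)/13866 - 4529/(-12) = 23474*(1/13866) - 4529*(-1/12) = 11737/6933 + 4529/12 = 3504489/9244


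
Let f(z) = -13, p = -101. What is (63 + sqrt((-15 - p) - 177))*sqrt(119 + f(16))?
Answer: sqrt(106)*(63 + I*sqrt(91)) ≈ 648.63 + 98.214*I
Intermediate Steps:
(63 + sqrt((-15 - p) - 177))*sqrt(119 + f(16)) = (63 + sqrt((-15 - 1*(-101)) - 177))*sqrt(119 - 13) = (63 + sqrt((-15 + 101) - 177))*sqrt(106) = (63 + sqrt(86 - 177))*sqrt(106) = (63 + sqrt(-91))*sqrt(106) = (63 + I*sqrt(91))*sqrt(106) = sqrt(106)*(63 + I*sqrt(91))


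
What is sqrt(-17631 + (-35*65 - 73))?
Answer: I*sqrt(19979) ≈ 141.35*I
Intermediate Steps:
sqrt(-17631 + (-35*65 - 73)) = sqrt(-17631 + (-2275 - 73)) = sqrt(-17631 - 2348) = sqrt(-19979) = I*sqrt(19979)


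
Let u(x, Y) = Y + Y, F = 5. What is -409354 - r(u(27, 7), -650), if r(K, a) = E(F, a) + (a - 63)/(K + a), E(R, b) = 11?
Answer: -260356853/636 ≈ -4.0937e+5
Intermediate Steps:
u(x, Y) = 2*Y
r(K, a) = 11 + (-63 + a)/(K + a) (r(K, a) = 11 + (a - 63)/(K + a) = 11 + (-63 + a)/(K + a))
-409354 - r(u(27, 7), -650) = -409354 - (-63 + 11*(2*7) + 12*(-650))/(2*7 - 650) = -409354 - (-63 + 11*14 - 7800)/(14 - 650) = -409354 - (-63 + 154 - 7800)/(-636) = -409354 - (-1)*(-7709)/636 = -409354 - 1*7709/636 = -409354 - 7709/636 = -260356853/636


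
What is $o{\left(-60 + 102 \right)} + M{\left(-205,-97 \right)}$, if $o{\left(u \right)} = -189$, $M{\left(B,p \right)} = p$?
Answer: $-286$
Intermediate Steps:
$o{\left(-60 + 102 \right)} + M{\left(-205,-97 \right)} = -189 - 97 = -286$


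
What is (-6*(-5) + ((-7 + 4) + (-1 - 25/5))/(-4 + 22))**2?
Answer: 3481/4 ≈ 870.25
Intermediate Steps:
(-6*(-5) + ((-7 + 4) + (-1 - 25/5))/(-4 + 22))**2 = (30 + (-3 + (-1 - 25/5))/18)**2 = (30 + (-3 + (-1 - 5*1))*(1/18))**2 = (30 + (-3 + (-1 - 5))*(1/18))**2 = (30 + (-3 - 6)*(1/18))**2 = (30 - 9*1/18)**2 = (30 - 1/2)**2 = (59/2)**2 = 3481/4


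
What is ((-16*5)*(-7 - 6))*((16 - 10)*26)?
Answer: 162240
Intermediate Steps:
((-16*5)*(-7 - 6))*((16 - 10)*26) = (-4*20*(-13))*(6*26) = -80*(-13)*156 = 1040*156 = 162240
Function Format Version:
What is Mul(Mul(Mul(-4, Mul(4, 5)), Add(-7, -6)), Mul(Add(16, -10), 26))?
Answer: 162240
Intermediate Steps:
Mul(Mul(Mul(-4, Mul(4, 5)), Add(-7, -6)), Mul(Add(16, -10), 26)) = Mul(Mul(Mul(-4, 20), -13), Mul(6, 26)) = Mul(Mul(-80, -13), 156) = Mul(1040, 156) = 162240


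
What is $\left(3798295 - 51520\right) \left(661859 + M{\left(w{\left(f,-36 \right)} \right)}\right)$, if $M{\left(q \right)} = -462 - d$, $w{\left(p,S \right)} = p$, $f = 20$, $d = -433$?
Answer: $2479728098250$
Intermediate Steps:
$M{\left(q \right)} = -29$ ($M{\left(q \right)} = -462 - -433 = -462 + 433 = -29$)
$\left(3798295 - 51520\right) \left(661859 + M{\left(w{\left(f,-36 \right)} \right)}\right) = \left(3798295 - 51520\right) \left(661859 - 29\right) = 3746775 \cdot 661830 = 2479728098250$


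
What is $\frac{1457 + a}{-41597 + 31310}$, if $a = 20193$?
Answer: $- \frac{21650}{10287} \approx -2.1046$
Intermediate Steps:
$\frac{1457 + a}{-41597 + 31310} = \frac{1457 + 20193}{-41597 + 31310} = \frac{21650}{-10287} = 21650 \left(- \frac{1}{10287}\right) = - \frac{21650}{10287}$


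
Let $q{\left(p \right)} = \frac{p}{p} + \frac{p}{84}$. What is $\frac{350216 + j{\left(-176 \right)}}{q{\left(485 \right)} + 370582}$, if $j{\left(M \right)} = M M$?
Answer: $\frac{32020128}{31129457} \approx 1.0286$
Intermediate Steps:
$q{\left(p \right)} = 1 + \frac{p}{84}$ ($q{\left(p \right)} = 1 + p \frac{1}{84} = 1 + \frac{p}{84}$)
$j{\left(M \right)} = M^{2}$
$\frac{350216 + j{\left(-176 \right)}}{q{\left(485 \right)} + 370582} = \frac{350216 + \left(-176\right)^{2}}{\left(1 + \frac{1}{84} \cdot 485\right) + 370582} = \frac{350216 + 30976}{\left(1 + \frac{485}{84}\right) + 370582} = \frac{381192}{\frac{569}{84} + 370582} = \frac{381192}{\frac{31129457}{84}} = 381192 \cdot \frac{84}{31129457} = \frac{32020128}{31129457}$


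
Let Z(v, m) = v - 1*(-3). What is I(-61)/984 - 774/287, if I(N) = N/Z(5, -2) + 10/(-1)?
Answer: -49865/18368 ≈ -2.7148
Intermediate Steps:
Z(v, m) = 3 + v (Z(v, m) = v + 3 = 3 + v)
I(N) = -10 + N/8 (I(N) = N/(3 + 5) + 10/(-1) = N/8 + 10*(-1) = N*(1/8) - 10 = N/8 - 10 = -10 + N/8)
I(-61)/984 - 774/287 = (-10 + (1/8)*(-61))/984 - 774/287 = (-10 - 61/8)*(1/984) - 774*1/287 = -141/8*1/984 - 774/287 = -47/2624 - 774/287 = -49865/18368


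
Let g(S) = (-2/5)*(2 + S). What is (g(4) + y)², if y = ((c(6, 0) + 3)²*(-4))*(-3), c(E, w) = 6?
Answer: 23503104/25 ≈ 9.4012e+5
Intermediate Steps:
g(S) = -⅘ - 2*S/5 (g(S) = (-2*⅕)*(2 + S) = -2*(2 + S)/5 = -⅘ - 2*S/5)
y = 972 (y = ((6 + 3)²*(-4))*(-3) = (9²*(-4))*(-3) = (81*(-4))*(-3) = -324*(-3) = 972)
(g(4) + y)² = ((-⅘ - ⅖*4) + 972)² = ((-⅘ - 8/5) + 972)² = (-12/5 + 972)² = (4848/5)² = 23503104/25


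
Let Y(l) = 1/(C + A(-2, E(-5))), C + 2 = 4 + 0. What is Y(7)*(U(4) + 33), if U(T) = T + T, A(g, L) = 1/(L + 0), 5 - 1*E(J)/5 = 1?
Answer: 20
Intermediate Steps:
E(J) = 20 (E(J) = 25 - 5*1 = 25 - 5 = 20)
A(g, L) = 1/L
U(T) = 2*T
C = 2 (C = -2 + (4 + 0) = -2 + 4 = 2)
Y(l) = 20/41 (Y(l) = 1/(2 + 1/20) = 1/(41/20) = 20/41)
Y(7)*(U(4) + 33) = 20*(2*4 + 33)/41 = 20*(8 + 33)/41 = (20/41)*41 = 20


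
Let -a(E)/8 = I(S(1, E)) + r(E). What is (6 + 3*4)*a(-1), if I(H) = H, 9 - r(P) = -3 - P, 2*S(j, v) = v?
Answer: -1512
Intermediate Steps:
S(j, v) = v/2
r(P) = 12 + P (r(P) = 9 - (-3 - P) = 9 + (3 + P) = 12 + P)
a(E) = -96 - 12*E (a(E) = -8*(E/2 + (12 + E)) = -8*(12 + 3*E/2) = -96 - 12*E)
(6 + 3*4)*a(-1) = (6 + 3*4)*(-96 - 12*(-1)) = (6 + 12)*(-96 + 12) = 18*(-84) = -1512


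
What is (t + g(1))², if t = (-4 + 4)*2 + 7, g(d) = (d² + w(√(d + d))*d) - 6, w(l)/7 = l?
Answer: 102 + 28*√2 ≈ 141.60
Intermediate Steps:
w(l) = 7*l
g(d) = -6 + d² + 7*√2*d^(3/2) (g(d) = (d² + (7*√(d + d))*d) - 6 = (d² + (7*√(2*d))*d) - 6 = (d² + (7*(√2*√d))*d) - 6 = (d² + (7*√2*√d)*d) - 6 = (d² + 7*√2*d^(3/2)) - 6 = -6 + d² + 7*√2*d^(3/2))
t = 7 (t = 0*2 + 7 = 0 + 7 = 7)
(t + g(1))² = (7 + (-6 + 1² + 7*√2*1^(3/2)))² = (7 + (-6 + 1 + 7*√2*1))² = (7 + (-6 + 1 + 7*√2))² = (7 + (-5 + 7*√2))² = (2 + 7*√2)²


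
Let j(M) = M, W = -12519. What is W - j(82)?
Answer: -12601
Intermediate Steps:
W - j(82) = -12519 - 1*82 = -12519 - 82 = -12601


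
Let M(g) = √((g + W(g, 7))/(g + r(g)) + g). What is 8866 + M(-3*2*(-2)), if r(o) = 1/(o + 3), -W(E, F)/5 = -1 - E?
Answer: 8866 + √602187/181 ≈ 8870.3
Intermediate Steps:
W(E, F) = 5 + 5*E (W(E, F) = -5*(-1 - E) = 5 + 5*E)
r(o) = 1/(3 + o)
M(g) = √(g + (5 + 6*g)/(g + 1/(3 + g))) (M(g) = √((g + (5 + 5*g))/(g + 1/(3 + g)) + g) = √((5 + 6*g)/(g + 1/(3 + g)) + g) = √(g + (5 + 6*g)/(g + 1/(3 + g))))
8866 + M(-3*2*(-2)) = 8866 + √((15 + (-3*2*(-2))³ + 9*(-3*2*(-2))² + 24*(-3*2*(-2)))/(1 + (-3*2*(-2))² + 3*(-3*2*(-2)))) = 8866 + √((15 + (-6*(-2))³ + 9*(-6*(-2))² + 24*(-6*(-2)))/(1 + (-6*(-2))² + 3*(-6*(-2)))) = 8866 + √((15 + 12³ + 9*12² + 24*12)/(1 + 12² + 3*12)) = 8866 + √((15 + 1728 + 9*144 + 288)/(1 + 144 + 36)) = 8866 + √((15 + 1728 + 1296 + 288)/181) = 8866 + √((1/181)*3327) = 8866 + √(3327/181) = 8866 + √602187/181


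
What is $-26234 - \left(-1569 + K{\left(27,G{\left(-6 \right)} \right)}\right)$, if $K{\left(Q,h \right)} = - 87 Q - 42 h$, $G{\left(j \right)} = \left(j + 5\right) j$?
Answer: $-22064$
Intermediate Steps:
$G{\left(j \right)} = j \left(5 + j\right)$ ($G{\left(j \right)} = \left(5 + j\right) j = j \left(5 + j\right)$)
$-26234 - \left(-1569 + K{\left(27,G{\left(-6 \right)} \right)}\right) = -26234 - \left(-1569 - \left(2349 + 42 \left(- 6 \left(5 - 6\right)\right)\right)\right) = -26234 - \left(-1569 - \left(2349 + 42 \left(\left(-6\right) \left(-1\right)\right)\right)\right) = -26234 - \left(-1569 - 2601\right) = -26234 - -4170 = -26234 + 4170 = -22064$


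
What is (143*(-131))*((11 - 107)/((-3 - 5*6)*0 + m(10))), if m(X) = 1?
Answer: 1798368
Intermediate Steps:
(143*(-131))*((11 - 107)/((-3 - 5*6)*0 + m(10))) = (143*(-131))*((11 - 107)/((-3 - 5*6)*0 + 1)) = -(-1798368)/((-3 - 30)*0 + 1) = -(-1798368)/(-33*0 + 1) = -(-1798368)/(0 + 1) = -(-1798368)/1 = -(-1798368) = -18733*(-96) = 1798368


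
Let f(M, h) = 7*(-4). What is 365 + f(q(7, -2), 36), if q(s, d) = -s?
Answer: 337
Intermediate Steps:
f(M, h) = -28
365 + f(q(7, -2), 36) = 365 - 28 = 337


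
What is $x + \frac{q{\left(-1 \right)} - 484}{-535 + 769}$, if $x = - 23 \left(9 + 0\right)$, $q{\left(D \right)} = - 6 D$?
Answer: $- \frac{24458}{117} \approx -209.04$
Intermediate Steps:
$x = -207$ ($x = \left(-23\right) 9 = -207$)
$x + \frac{q{\left(-1 \right)} - 484}{-535 + 769} = -207 + \frac{\left(-6\right) \left(-1\right) - 484}{-535 + 769} = -207 + \frac{6 - 484}{234} = -207 - \frac{239}{117} = - \frac{24458}{117}$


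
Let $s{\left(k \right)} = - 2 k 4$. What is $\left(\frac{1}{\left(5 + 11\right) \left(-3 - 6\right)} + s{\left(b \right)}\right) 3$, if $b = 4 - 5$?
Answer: $\frac{1151}{48} \approx 23.979$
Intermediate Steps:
$b = -1$
$s{\left(k \right)} = - 8 k$
$\left(\frac{1}{\left(5 + 11\right) \left(-3 - 6\right)} + s{\left(b \right)}\right) 3 = \left(\frac{1}{\left(5 + 11\right) \left(-3 - 6\right)} - -8\right) 3 = \left(\frac{1}{16 \left(-9\right)} + 8\right) 3 = \left(\frac{1}{16} \left(- \frac{1}{9}\right) + 8\right) 3 = \left(- \frac{1}{144} + 8\right) 3 = \frac{1151}{144} \cdot 3 = \frac{1151}{48}$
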